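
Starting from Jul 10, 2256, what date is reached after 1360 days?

March 31, 2260

+365 (one year) → Jul 10, 2257 (995 left).
+365 (one year) → Jul 10, 2258 (630 left).
+365 (one year) → Jul 10, 2259 (265 left).
Jul has 31 days: +22 → Aug 1, 2259 (243 left).
Aug has 31 days: +31 → Sep 1, 2259 (212 left).
Sep has 30 days: +30 → Oct 1, 2259 (182 left).
Oct has 31 days: +31 → Nov 1, 2259 (151 left).
Nov has 30 days: +30 → Dec 1, 2259 (121 left).
Dec has 31 days: +31 → Jan 1, 2260 (90 left).
Jan has 31 days: +31 → Feb 1, 2260 (59 left).
Feb has 29 days: +29 → Mar 1, 2260 (30 left).
+30 → Mar 31, 2260.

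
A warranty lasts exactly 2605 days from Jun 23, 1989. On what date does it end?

+365 (one year) → Jun 23, 1990 (2240 left).
+365 (one year) → Jun 23, 1991 (1875 left).
+366 (one year; includes Feb 29, 1992) → Jun 23, 1992 (1509 left).
+365 (one year) → Jun 23, 1993 (1144 left).
+365 (one year) → Jun 23, 1994 (779 left).
+365 (one year) → Jun 23, 1995 (414 left).
+366 (one year; includes Feb 29, 1996) → Jun 23, 1996 (48 left).
Jun has 30 days: +8 → Jul 1, 1996 (40 left).
Jul has 31 days: +31 → Aug 1, 1996 (9 left).
+9 → Aug 10, 1996.

August 10, 1996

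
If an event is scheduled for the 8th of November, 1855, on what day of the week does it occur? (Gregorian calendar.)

Thursday

Doomsday rule: the anchor day for the 1800s is Friday. For year 55: 55÷12 = 4 r 7, and 7÷4 = 1, so 4+7+1 = 12.
Friday + 12 ≡ Wednesday — that's 1855's doomsday.
In November the doomsday date is Nov 7.
Nov 8 is 1 day after Nov 7; 1 mod 7 = 1, so Wednesday + 1 = Thursday.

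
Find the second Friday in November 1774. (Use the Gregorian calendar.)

November 11, 1774

November 1, 1774 is a Tuesday.
The first Friday is therefore November 4 (3 days later).
The second Friday is 4 + 1×7 = November 11.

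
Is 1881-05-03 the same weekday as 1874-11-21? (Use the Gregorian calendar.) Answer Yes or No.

No

From Nov 21, 1874 to May 3, 1881 is 2355 days.
2355 mod 7 = 3, so they are different weekdays.
(Nov 21, 1874 is a Saturday; May 3, 1881 is a Tuesday.)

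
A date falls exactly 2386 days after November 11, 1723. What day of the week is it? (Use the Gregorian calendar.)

Wednesday

Nov 11, 1723 is a Thursday.
2386 mod 7 = 6, so 2386 days after a Thursday is Thursday + 6 = Wednesday.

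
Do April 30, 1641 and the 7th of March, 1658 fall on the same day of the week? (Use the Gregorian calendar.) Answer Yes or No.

From Apr 30, 1641 to Mar 7, 1658 is 6155 days.
6155 mod 7 = 2, so they are different weekdays.
(Apr 30, 1641 is a Tuesday; Mar 7, 1658 is a Thursday.)

No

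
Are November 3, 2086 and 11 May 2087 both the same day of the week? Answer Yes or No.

Yes

From Nov 3, 2086 to May 11, 2087 is 189 days.
189 mod 7 = 0, so they are the same weekday.
(Nov 3, 2086 is a Sunday; May 11, 2087 is a Sunday.)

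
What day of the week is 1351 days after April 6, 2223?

Sunday

First find the weekday of Apr 6, 2223. Doomsday rule: the anchor day for the 2200s is Friday. For year 23: 23÷12 = 1 r 11, and 11÷4 = 2, so 1+11+2 = 14.
Friday + 14 ≡ Friday — that's 2223's doomsday.
In April the doomsday date is Apr 4.
Apr 6 is 2 days after Apr 4; 2 mod 7 = 2, so Friday + 2 = Sunday.
1351 mod 7 = 0, so 1351 days after a Sunday is Sunday + 0 = Sunday.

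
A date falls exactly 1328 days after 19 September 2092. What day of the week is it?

Wednesday

Sep 19, 2092 is a Friday.
1328 mod 7 = 5, so 1328 days after a Friday is Friday + 5 = Wednesday.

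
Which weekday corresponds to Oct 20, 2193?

Sunday

Doomsday rule: the anchor day for the 2100s is Sunday. For year 93: 93÷12 = 7 r 9, and 9÷4 = 2, so 7+9+2 = 18.
Sunday + 18 ≡ Thursday — that's 2193's doomsday.
In October the doomsday date is Oct 10.
Oct 20 is 10 days after Oct 10; 10 mod 7 = 3, so Thursday + 3 = Sunday.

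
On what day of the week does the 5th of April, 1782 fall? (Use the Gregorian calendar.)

Friday

Doomsday rule: the anchor day for the 1700s is Sunday. For year 82: 82÷12 = 6 r 10, and 10÷4 = 2, so 6+10+2 = 18.
Sunday + 18 ≡ Thursday — that's 1782's doomsday.
In April the doomsday date is Apr 4.
Apr 5 is 1 day after Apr 4; 1 mod 7 = 1, so Thursday + 1 = Friday.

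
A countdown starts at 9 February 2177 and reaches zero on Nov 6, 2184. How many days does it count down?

Feb 9, 2177 → Feb 9, 2178: 365 days.
Feb 9, 2178 → Feb 9, 2179: 365 days.
Feb 9, 2179 → Feb 9, 2180: 365 days.
Feb 9, 2180 → Feb 9, 2181: 366 days (Feb 29, 2180 is in that span).
Feb 9, 2181 → Feb 9, 2182: 365 days.
Feb 9, 2182 → Feb 9, 2183: 365 days.
Feb 9, 2183 → Feb 9, 2184: 365 days.
Feb 9, 2184 → Mar 9, 2184: 29 days (February has 29).
Mar 9, 2184 → Apr 9, 2184: 31 days (March has 31).
Apr 9, 2184 → May 9, 2184: 30 days (April has 30).
May 9, 2184 → Jun 9, 2184: 31 days (May has 31).
Jun 9, 2184 → Jul 9, 2184: 30 days (June has 30).
Jul 9, 2184 → Aug 9, 2184: 31 days (July has 31).
Aug 9, 2184 → Sep 9, 2184: 31 days (August has 31).
Sep 9, 2184 → Oct 9, 2184: 30 days (September has 30).
Oct 9, 2184 → Nov 6, 2184: 28 days.
Total: 2827 days.

2827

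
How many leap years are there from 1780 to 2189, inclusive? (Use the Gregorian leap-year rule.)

Multiples of 4 in [1780,2189]: 103.
Of those, multiples of 100: 4 (not leap unless ÷400).
Multiples of 400: 1.
Leap years = 103 − 4 + 1 = 100.

100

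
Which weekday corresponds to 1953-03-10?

Doomsday rule: the anchor day for the 1900s is Wednesday. For year 53: 53÷12 = 4 r 5, and 5÷4 = 1, so 4+5+1 = 10.
Wednesday + 10 ≡ Saturday — that's 1953's doomsday.
In March the doomsday date is Mar 14.
Mar 10 is 4 days before Mar 14; 4 mod 7 = 4, so Saturday − 4 = Tuesday.

Tuesday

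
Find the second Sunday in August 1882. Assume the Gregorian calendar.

August 1, 1882 is a Tuesday.
The first Sunday is therefore August 6 (5 days later).
The second Sunday is 6 + 1×7 = August 13.

August 13, 1882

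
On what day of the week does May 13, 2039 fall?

Doomsday rule: the anchor day for the 2000s is Tuesday. For year 39: 39÷12 = 3 r 3, and 3÷4 = 0, so 3+3+0 = 6.
Tuesday + 6 ≡ Monday — that's 2039's doomsday.
In May the doomsday date is May 9.
May 13 is 4 days after May 9; 4 mod 7 = 4, so Monday + 4 = Friday.

Friday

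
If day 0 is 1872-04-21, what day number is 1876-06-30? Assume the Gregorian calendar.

Apr 21, 1872 → Apr 21, 1873: 365 days.
Apr 21, 1873 → Apr 21, 1874: 365 days.
Apr 21, 1874 → Apr 21, 1875: 365 days.
Apr 21, 1875 → Apr 21, 1876: 366 days (Feb 29, 1876 is in that span).
Apr 21, 1876 → May 21, 1876: 30 days (April has 30).
May 21, 1876 → Jun 21, 1876: 31 days (May has 31).
Jun 21, 1876 → Jun 30, 1876: 9 days.
Total: 1531 days.

1531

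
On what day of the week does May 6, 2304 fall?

Doomsday rule: the anchor day for the 2300s is Wednesday. For year 04: 4÷12 = 0 r 4, and 4÷4 = 1, so 0+4+1 = 5.
Wednesday + 5 ≡ Monday — that's 2304's doomsday.
In May the doomsday date is May 9.
May 6 is 3 days before May 9; 3 mod 7 = 3, so Monday − 3 = Friday.

Friday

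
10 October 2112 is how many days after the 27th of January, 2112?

257

Jan 27, 2112 → Feb 27, 2112: 31 days (January has 31).
Feb 27, 2112 → Mar 27, 2112: 29 days (February has 29).
Mar 27, 2112 → Apr 27, 2112: 31 days (March has 31).
Apr 27, 2112 → May 27, 2112: 30 days (April has 30).
May 27, 2112 → Jun 27, 2112: 31 days (May has 31).
Jun 27, 2112 → Jul 27, 2112: 30 days (June has 30).
Jul 27, 2112 → Aug 27, 2112: 31 days (July has 31).
Aug 27, 2112 → Sep 27, 2112: 31 days (August has 31).
Sep 27, 2112 → Oct 10, 2112: 13 days.
Total: 257 days.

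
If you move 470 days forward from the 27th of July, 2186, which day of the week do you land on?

Friday

First find the weekday of Jul 27, 2186. Doomsday rule: the anchor day for the 2100s is Sunday. For year 86: 86÷12 = 7 r 2, and 2÷4 = 0, so 7+2+0 = 9.
Sunday + 9 ≡ Tuesday — that's 2186's doomsday.
In July the doomsday date is Jul 11.
Jul 27 is 16 days after Jul 11; 16 mod 7 = 2, so Tuesday + 2 = Thursday.
470 mod 7 = 1, so 470 days after a Thursday is Thursday + 1 = Friday.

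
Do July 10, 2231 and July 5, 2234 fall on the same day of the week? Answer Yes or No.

No

From Jul 10, 2231 to Jul 5, 2234 is 1091 days.
1091 mod 7 = 6, so they are different weekdays.
(Jul 10, 2231 is a Sunday; Jul 5, 2234 is a Saturday.)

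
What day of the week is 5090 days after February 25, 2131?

First find the weekday of Feb 25, 2131. Doomsday rule: the anchor day for the 2100s is Sunday. For year 31: 31÷12 = 2 r 7, and 7÷4 = 1, so 2+7+1 = 10.
Sunday + 10 ≡ Wednesday — that's 2131's doomsday.
In February the doomsday date is Feb 28 (2131 is not a leap year).
Feb 25 is 3 days before Feb 28; 3 mod 7 = 3, so Wednesday − 3 = Sunday.
5090 mod 7 = 1, so 5090 days after a Sunday is Sunday + 1 = Monday.

Monday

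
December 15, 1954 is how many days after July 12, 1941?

Jul 12, 1941 → Jul 12, 1942: 365 days.
Jul 12, 1942 → Jul 12, 1943: 365 days.
Jul 12, 1943 → Jul 12, 1944: 366 days (Feb 29, 1944 is in that span).
Jul 12, 1944 → Jul 12, 1945: 365 days.
Jul 12, 1945 → Jul 12, 1946: 365 days.
Jul 12, 1946 → Jul 12, 1947: 365 days.
Jul 12, 1947 → Jul 12, 1948: 366 days (Feb 29, 1948 is in that span).
Jul 12, 1948 → Jul 12, 1949: 365 days.
Jul 12, 1949 → Jul 12, 1950: 365 days.
Jul 12, 1950 → Jul 12, 1951: 365 days.
Jul 12, 1951 → Jul 12, 1952: 366 days (Feb 29, 1952 is in that span).
Jul 12, 1952 → Jul 12, 1953: 365 days.
Jul 12, 1953 → Jul 12, 1954: 365 days.
Jul 12, 1954 → Aug 12, 1954: 31 days (July has 31).
Aug 12, 1954 → Sep 12, 1954: 31 days (August has 31).
Sep 12, 1954 → Oct 12, 1954: 30 days (September has 30).
Oct 12, 1954 → Nov 12, 1954: 31 days (October has 31).
Nov 12, 1954 → Dec 12, 1954: 30 days (November has 30).
Dec 12, 1954 → Dec 15, 1954: 3 days.
Total: 4904 days.

4904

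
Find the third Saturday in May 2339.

May 20, 2339

May 1, 2339 is a Monday.
The first Saturday is therefore May 6 (5 days later).
The third Saturday is 6 + 2×7 = May 20.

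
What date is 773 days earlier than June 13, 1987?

May 1, 1985

−365 (one year) → Jun 13, 1986 (408 left).
−365 (one year) → Jun 13, 1985 (43 left).
−13 → May 31, 1985 (end of May, 31 days; 30 left).
−30 → May 1, 1985.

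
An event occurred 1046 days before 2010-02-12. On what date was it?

−365 (one year) → Feb 12, 2009 (681 left).
−366 (one year; includes Feb 29, 2008) → Feb 12, 2008 (315 left).
−12 → Jan 31, 2008 (end of Jan, 31 days; 303 left).
−31 → Dec 31, 2007 (end of Dec, 31 days; 272 left).
−31 → Nov 30, 2007 (end of Nov, 30 days; 241 left).
−30 → Oct 31, 2007 (end of Oct, 31 days; 211 left).
−31 → Sep 30, 2007 (end of Sep, 30 days; 180 left).
−30 → Aug 31, 2007 (end of Aug, 31 days; 150 left).
−31 → Jul 31, 2007 (end of Jul, 31 days; 119 left).
−31 → Jun 30, 2007 (end of Jun, 30 days; 88 left).
−30 → May 31, 2007 (end of May, 31 days; 58 left).
−31 → Apr 30, 2007 (end of Apr, 30 days; 27 left).
−27 → Apr 3, 2007.

April 3, 2007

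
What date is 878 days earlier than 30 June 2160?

February 3, 2158

−366 (one year; includes Feb 29, 2160) → Jun 30, 2159 (512 left).
−365 (one year) → Jun 30, 2158 (147 left).
−30 → May 31, 2158 (end of May, 31 days; 117 left).
−31 → Apr 30, 2158 (end of Apr, 30 days; 86 left).
−30 → Mar 31, 2158 (end of Mar, 31 days; 56 left).
−31 → Feb 28, 2158 (end of Feb, 28 days; 25 left).
−25 → Feb 3, 2158.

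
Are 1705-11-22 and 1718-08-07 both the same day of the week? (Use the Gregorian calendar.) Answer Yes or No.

From Nov 22, 1705 to Aug 7, 1718 is 4641 days.
4641 mod 7 = 0, so they are the same weekday.
(Nov 22, 1705 is a Sunday; Aug 7, 1718 is a Sunday.)

Yes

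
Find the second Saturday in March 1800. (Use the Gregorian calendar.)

March 1, 1800 is a Saturday.
The first Saturday is therefore March 1 (same day).
The second Saturday is 1 + 1×7 = March 8.

March 8, 1800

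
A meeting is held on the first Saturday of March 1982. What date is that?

March 6, 1982

March 1, 1982 is a Monday.
The first Saturday is therefore March 6 (5 days later).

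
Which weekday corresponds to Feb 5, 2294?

Doomsday rule: the anchor day for the 2200s is Friday. For year 94: 94÷12 = 7 r 10, and 10÷4 = 2, so 7+10+2 = 19.
Friday + 19 ≡ Wednesday — that's 2294's doomsday.
In February the doomsday date is Feb 28 (2294 is not a leap year).
Feb 5 is 23 days before Feb 28; 23 mod 7 = 2, so Wednesday − 2 = Monday.

Monday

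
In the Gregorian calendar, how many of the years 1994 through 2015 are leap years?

Multiples of 4 in [1994,2015]: 5.
Of those, multiples of 100: 1 (not leap unless ÷400).
Multiples of 400: 1.
Leap years = 5 − 1 + 1 = 5.

5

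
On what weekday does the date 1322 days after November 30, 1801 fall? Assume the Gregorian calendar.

Sunday

Nov 30, 1801 is a Monday.
1322 mod 7 = 6, so 1322 days after a Monday is Monday + 6 = Sunday.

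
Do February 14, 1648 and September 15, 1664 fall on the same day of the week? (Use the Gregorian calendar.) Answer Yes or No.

From Feb 14, 1648 to Sep 15, 1664 is 6058 days.
6058 mod 7 = 3, so they are different weekdays.
(Feb 14, 1648 is a Friday; Sep 15, 1664 is a Monday.)

No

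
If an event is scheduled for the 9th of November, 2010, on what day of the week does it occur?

Doomsday rule: the anchor day for the 2000s is Tuesday. For year 10: 10÷12 = 0 r 10, and 10÷4 = 2, so 0+10+2 = 12.
Tuesday + 12 ≡ Sunday — that's 2010's doomsday.
In November the doomsday date is Nov 7.
Nov 9 is 2 days after Nov 7; 2 mod 7 = 2, so Sunday + 2 = Tuesday.

Tuesday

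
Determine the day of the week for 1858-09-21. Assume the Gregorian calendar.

Tuesday

Doomsday rule: the anchor day for the 1800s is Friday. For year 58: 58÷12 = 4 r 10, and 10÷4 = 2, so 4+10+2 = 16.
Friday + 16 ≡ Sunday — that's 1858's doomsday.
In September the doomsday date is Sep 5.
Sep 21 is 16 days after Sep 5; 16 mod 7 = 2, so Sunday + 2 = Tuesday.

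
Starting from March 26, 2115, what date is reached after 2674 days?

+366 (one year; includes Feb 29, 2116) → Mar 26, 2116 (2308 left).
+365 (one year) → Mar 26, 2117 (1943 left).
+365 (one year) → Mar 26, 2118 (1578 left).
+365 (one year) → Mar 26, 2119 (1213 left).
+366 (one year; includes Feb 29, 2120) → Mar 26, 2120 (847 left).
+365 (one year) → Mar 26, 2121 (482 left).
+365 (one year) → Mar 26, 2122 (117 left).
Mar has 31 days: +6 → Apr 1, 2122 (111 left).
Apr has 30 days: +30 → May 1, 2122 (81 left).
May has 31 days: +31 → Jun 1, 2122 (50 left).
Jun has 30 days: +30 → Jul 1, 2122 (20 left).
+20 → Jul 21, 2122.

July 21, 2122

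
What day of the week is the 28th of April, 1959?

January 1, 1959 is a Thursday.
Jan 1, 1959 → Feb 1, 1959: 31 days (January has 31).
Feb 1, 1959 → Mar 1, 1959: 28 days (February has 28).
Mar 1, 1959 → Apr 1, 1959: 31 days (March has 31).
Apr 1, 1959 → Apr 28, 1959: 27 days.
Total: 117 days.
117 mod 7 = 5, so Thursday + 5 = Tuesday.

Tuesday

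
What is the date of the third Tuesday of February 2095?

February 1, 2095 is a Tuesday.
The first Tuesday is therefore February 1 (same day).
The third Tuesday is 1 + 2×7 = February 15.

February 15, 2095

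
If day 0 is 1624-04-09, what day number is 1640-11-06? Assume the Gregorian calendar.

Apr 9, 1624 → Apr 9, 1625: 365 days.
Apr 9, 1625 → Apr 9, 1626: 365 days.
Apr 9, 1626 → Apr 9, 1627: 365 days.
Apr 9, 1627 → Apr 9, 1628: 366 days (Feb 29, 1628 is in that span).
Apr 9, 1628 → Apr 9, 1629: 365 days.
Apr 9, 1629 → Apr 9, 1630: 365 days.
Apr 9, 1630 → Apr 9, 1631: 365 days.
Apr 9, 1631 → Apr 9, 1632: 366 days (Feb 29, 1632 is in that span).
Apr 9, 1632 → Apr 9, 1633: 365 days.
Apr 9, 1633 → Apr 9, 1634: 365 days.
Apr 9, 1634 → Apr 9, 1635: 365 days.
Apr 9, 1635 → Apr 9, 1636: 366 days (Feb 29, 1636 is in that span).
Apr 9, 1636 → Apr 9, 1637: 365 days.
Apr 9, 1637 → Apr 9, 1638: 365 days.
Apr 9, 1638 → Apr 9, 1639: 365 days.
Apr 9, 1639 → Apr 9, 1640: 366 days (Feb 29, 1640 is in that span).
Apr 9, 1640 → May 9, 1640: 30 days (April has 30).
May 9, 1640 → Jun 9, 1640: 31 days (May has 31).
Jun 9, 1640 → Jul 9, 1640: 30 days (June has 30).
Jul 9, 1640 → Aug 9, 1640: 31 days (July has 31).
Aug 9, 1640 → Sep 9, 1640: 31 days (August has 31).
Sep 9, 1640 → Oct 9, 1640: 30 days (September has 30).
Oct 9, 1640 → Nov 6, 1640: 28 days.
Total: 6055 days.

6055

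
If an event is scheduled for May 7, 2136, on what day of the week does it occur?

Doomsday rule: the anchor day for the 2100s is Sunday. For year 36: 36÷12 = 3 r 0, and 0÷4 = 0, so 3+0+0 = 3.
Sunday + 3 ≡ Wednesday — that's 2136's doomsday.
In May the doomsday date is May 9.
May 7 is 2 days before May 9; 2 mod 7 = 2, so Wednesday − 2 = Monday.

Monday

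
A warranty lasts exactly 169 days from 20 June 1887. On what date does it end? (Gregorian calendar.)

December 6, 1887

Jun has 30 days: +11 → Jul 1, 1887 (158 left).
Jul has 31 days: +31 → Aug 1, 1887 (127 left).
Aug has 31 days: +31 → Sep 1, 1887 (96 left).
Sep has 30 days: +30 → Oct 1, 1887 (66 left).
Oct has 31 days: +31 → Nov 1, 1887 (35 left).
Nov has 30 days: +30 → Dec 1, 1887 (5 left).
+5 → Dec 6, 1887.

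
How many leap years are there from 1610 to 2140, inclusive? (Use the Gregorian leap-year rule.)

129

Multiples of 4 in [1610,2140]: 133.
Of those, multiples of 100: 5 (not leap unless ÷400).
Multiples of 400: 1.
Leap years = 133 − 5 + 1 = 129.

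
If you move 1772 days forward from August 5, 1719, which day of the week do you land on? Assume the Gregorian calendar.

Sunday

Aug 5, 1719 is a Saturday.
1772 mod 7 = 1, so 1772 days after a Saturday is Saturday + 1 = Sunday.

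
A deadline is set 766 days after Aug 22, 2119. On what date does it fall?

+366 (one year; includes Feb 29, 2120) → Aug 22, 2120 (400 left).
Aug has 31 days: +10 → Sep 1, 2120 (390 left).
Sep has 30 days: +30 → Oct 1, 2120 (360 left).
Oct has 31 days: +31 → Nov 1, 2120 (329 left).
Nov has 30 days: +30 → Dec 1, 2120 (299 left).
Dec has 31 days: +31 → Jan 1, 2121 (268 left).
Jan has 31 days: +31 → Feb 1, 2121 (237 left).
Feb has 28 days: +28 → Mar 1, 2121 (209 left).
Mar has 31 days: +31 → Apr 1, 2121 (178 left).
Apr has 30 days: +30 → May 1, 2121 (148 left).
May has 31 days: +31 → Jun 1, 2121 (117 left).
Jun has 30 days: +30 → Jul 1, 2121 (87 left).
Jul has 31 days: +31 → Aug 1, 2121 (56 left).
Aug has 31 days: +31 → Sep 1, 2121 (25 left).
+25 → Sep 26, 2121.

September 26, 2121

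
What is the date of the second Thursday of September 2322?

September 1, 2322 is a Friday.
The first Thursday is therefore September 7 (6 days later).
The second Thursday is 7 + 1×7 = September 14.

September 14, 2322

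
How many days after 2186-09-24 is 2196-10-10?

Sep 24, 2186 → Sep 24, 2187: 365 days.
Sep 24, 2187 → Sep 24, 2188: 366 days (Feb 29, 2188 is in that span).
Sep 24, 2188 → Sep 24, 2189: 365 days.
Sep 24, 2189 → Sep 24, 2190: 365 days.
Sep 24, 2190 → Sep 24, 2191: 365 days.
Sep 24, 2191 → Sep 24, 2192: 366 days (Feb 29, 2192 is in that span).
Sep 24, 2192 → Sep 24, 2193: 365 days.
Sep 24, 2193 → Sep 24, 2194: 365 days.
Sep 24, 2194 → Sep 24, 2195: 365 days.
Sep 24, 2195 → Oct 24, 2195: 30 days (September has 30).
Oct 24, 2195 → Nov 24, 2195: 31 days (October has 31).
Nov 24, 2195 → Dec 24, 2195: 30 days (November has 30).
Dec 24, 2195 → Jan 24, 2196: 31 days (December has 31).
Jan 24, 2196 → Feb 24, 2196: 31 days (January has 31).
Feb 24, 2196 → Mar 24, 2196: 29 days (February has 29).
Mar 24, 2196 → Apr 24, 2196: 31 days (March has 31).
Apr 24, 2196 → May 24, 2196: 30 days (April has 30).
May 24, 2196 → Jun 24, 2196: 31 days (May has 31).
Jun 24, 2196 → Jul 24, 2196: 30 days (June has 30).
Jul 24, 2196 → Aug 24, 2196: 31 days (July has 31).
Aug 24, 2196 → Sep 24, 2196: 31 days (August has 31).
Sep 24, 2196 → Oct 10, 2196: 16 days.
Total: 3669 days.

3669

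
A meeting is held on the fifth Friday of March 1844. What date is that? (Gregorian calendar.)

March 29, 1844

March 1, 1844 is a Friday.
The first Friday is therefore March 1 (same day).
The fifth Friday is 1 + 4×7 = March 29.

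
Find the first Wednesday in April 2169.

April 1, 2169 is a Saturday.
The first Wednesday is therefore April 5 (4 days later).

April 5, 2169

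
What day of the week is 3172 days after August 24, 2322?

Aug 24, 2322 is a Thursday.
3172 mod 7 = 1, so 3172 days after a Thursday is Thursday + 1 = Friday.

Friday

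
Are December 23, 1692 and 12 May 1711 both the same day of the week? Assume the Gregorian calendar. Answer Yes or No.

Yes

From Dec 23, 1692 to May 12, 1711 is 6713 days.
6713 mod 7 = 0, so they are the same weekday.
(Dec 23, 1692 is a Tuesday; May 12, 1711 is a Tuesday.)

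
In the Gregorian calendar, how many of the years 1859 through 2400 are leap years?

132

Multiples of 4 in [1859,2400]: 136.
Of those, multiples of 100: 6 (not leap unless ÷400).
Multiples of 400: 2.
Leap years = 136 − 6 + 2 = 132.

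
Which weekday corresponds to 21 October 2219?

Thursday

Doomsday rule: the anchor day for the 2200s is Friday. For year 19: 19÷12 = 1 r 7, and 7÷4 = 1, so 1+7+1 = 9.
Friday + 9 ≡ Sunday — that's 2219's doomsday.
In October the doomsday date is Oct 10.
Oct 21 is 11 days after Oct 10; 11 mod 7 = 4, so Sunday + 4 = Thursday.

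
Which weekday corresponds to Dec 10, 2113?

January 1, 2113 is a Sunday.
Jan 1, 2113 → Feb 1, 2113: 31 days (January has 31).
Feb 1, 2113 → Mar 1, 2113: 28 days (February has 28).
Mar 1, 2113 → Apr 1, 2113: 31 days (March has 31).
Apr 1, 2113 → May 1, 2113: 30 days (April has 30).
May 1, 2113 → Jun 1, 2113: 31 days (May has 31).
Jun 1, 2113 → Jul 1, 2113: 30 days (June has 30).
Jul 1, 2113 → Aug 1, 2113: 31 days (July has 31).
Aug 1, 2113 → Sep 1, 2113: 31 days (August has 31).
Sep 1, 2113 → Oct 1, 2113: 30 days (September has 30).
Oct 1, 2113 → Nov 1, 2113: 31 days (October has 31).
Nov 1, 2113 → Dec 1, 2113: 30 days (November has 30).
Dec 1, 2113 → Dec 10, 2113: 9 days.
Total: 343 days.
343 mod 7 = 0, so Sunday + 0 = Sunday.

Sunday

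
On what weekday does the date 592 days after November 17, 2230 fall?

Sunday

Nov 17, 2230 is a Wednesday.
592 mod 7 = 4, so 592 days after a Wednesday is Wednesday + 4 = Sunday.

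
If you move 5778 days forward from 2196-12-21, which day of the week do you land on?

Saturday

First find the weekday of Dec 21, 2196. Doomsday rule: the anchor day for the 2100s is Sunday. For year 96: 96÷12 = 8 r 0, and 0÷4 = 0, so 8+0+0 = 8.
Sunday + 8 ≡ Monday — that's 2196's doomsday.
In December the doomsday date is Dec 12.
Dec 21 is 9 days after Dec 12; 9 mod 7 = 2, so Monday + 2 = Wednesday.
5778 mod 7 = 3, so 5778 days after a Wednesday is Wednesday + 3 = Saturday.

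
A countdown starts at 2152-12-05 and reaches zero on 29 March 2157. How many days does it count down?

1575

Dec 5, 2152 → Dec 5, 2153: 365 days.
Dec 5, 2153 → Dec 5, 2154: 365 days.
Dec 5, 2154 → Dec 5, 2155: 365 days.
Dec 5, 2155 → Dec 5, 2156: 366 days (Feb 29, 2156 is in that span).
Dec 5, 2156 → Jan 5, 2157: 31 days (December has 31).
Jan 5, 2157 → Feb 5, 2157: 31 days (January has 31).
Feb 5, 2157 → Mar 5, 2157: 28 days (February has 28).
Mar 5, 2157 → Mar 29, 2157: 24 days.
Total: 1575 days.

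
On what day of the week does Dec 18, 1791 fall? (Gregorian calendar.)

Sunday

Doomsday rule: the anchor day for the 1700s is Sunday. For year 91: 91÷12 = 7 r 7, and 7÷4 = 1, so 7+7+1 = 15.
Sunday + 15 ≡ Monday — that's 1791's doomsday.
In December the doomsday date is Dec 12.
Dec 18 is 6 days after Dec 12; 6 mod 7 = 6, so Monday + 6 = Sunday.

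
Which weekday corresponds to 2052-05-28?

Doomsday rule: the anchor day for the 2000s is Tuesday. For year 52: 52÷12 = 4 r 4, and 4÷4 = 1, so 4+4+1 = 9.
Tuesday + 9 ≡ Thursday — that's 2052's doomsday.
In May the doomsday date is May 9.
May 28 is 19 days after May 9; 19 mod 7 = 5, so Thursday + 5 = Tuesday.

Tuesday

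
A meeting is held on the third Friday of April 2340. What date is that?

April 19, 2340

April 1, 2340 is a Monday.
The first Friday is therefore April 5 (4 days later).
The third Friday is 5 + 2×7 = April 19.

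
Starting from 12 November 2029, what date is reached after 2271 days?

+365 (one year) → Nov 12, 2030 (1906 left).
+365 (one year) → Nov 12, 2031 (1541 left).
+366 (one year; includes Feb 29, 2032) → Nov 12, 2032 (1175 left).
+365 (one year) → Nov 12, 2033 (810 left).
+365 (one year) → Nov 12, 2034 (445 left).
+365 (one year) → Nov 12, 2035 (80 left).
Nov has 30 days: +19 → Dec 1, 2035 (61 left).
Dec has 31 days: +31 → Jan 1, 2036 (30 left).
+30 → Jan 31, 2036.

January 31, 2036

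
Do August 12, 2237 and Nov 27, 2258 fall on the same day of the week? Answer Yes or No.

Yes

From Aug 12, 2237 to Nov 27, 2258 is 7777 days.
7777 mod 7 = 0, so they are the same weekday.
(Aug 12, 2237 is a Saturday; Nov 27, 2258 is a Saturday.)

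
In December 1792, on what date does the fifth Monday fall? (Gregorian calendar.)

December 31, 1792

December 1, 1792 is a Saturday.
The first Monday is therefore December 3 (2 days later).
The fifth Monday is 3 + 4×7 = December 31.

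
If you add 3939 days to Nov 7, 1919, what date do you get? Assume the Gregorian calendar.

August 20, 1930

+366 (one year; includes Feb 29, 1920) → Nov 7, 1920 (3573 left).
+365 (one year) → Nov 7, 1921 (3208 left).
+365 (one year) → Nov 7, 1922 (2843 left).
+365 (one year) → Nov 7, 1923 (2478 left).
+366 (one year; includes Feb 29, 1924) → Nov 7, 1924 (2112 left).
+365 (one year) → Nov 7, 1925 (1747 left).
+365 (one year) → Nov 7, 1926 (1382 left).
+365 (one year) → Nov 7, 1927 (1017 left).
+366 (one year; includes Feb 29, 1928) → Nov 7, 1928 (651 left).
+365 (one year) → Nov 7, 1929 (286 left).
Nov has 30 days: +24 → Dec 1, 1929 (262 left).
Dec has 31 days: +31 → Jan 1, 1930 (231 left).
Jan has 31 days: +31 → Feb 1, 1930 (200 left).
Feb has 28 days: +28 → Mar 1, 1930 (172 left).
Mar has 31 days: +31 → Apr 1, 1930 (141 left).
Apr has 30 days: +30 → May 1, 1930 (111 left).
May has 31 days: +31 → Jun 1, 1930 (80 left).
Jun has 30 days: +30 → Jul 1, 1930 (50 left).
Jul has 31 days: +31 → Aug 1, 1930 (19 left).
+19 → Aug 20, 1930.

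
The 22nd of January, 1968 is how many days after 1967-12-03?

Dec 3, 1967 → Jan 3, 1968: 31 days (December has 31).
Jan 3, 1968 → Jan 22, 1968: 19 days.
Total: 50 days.

50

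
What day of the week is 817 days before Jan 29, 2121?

Friday

First find the weekday of Jan 29, 2121. Doomsday rule: the anchor day for the 2100s is Sunday. For year 21: 21÷12 = 1 r 9, and 9÷4 = 2, so 1+9+2 = 12.
Sunday + 12 ≡ Friday — that's 2121's doomsday.
In January the doomsday date is Jan 3 (2121 is not a leap year).
Jan 29 is 26 days after Jan 3; 26 mod 7 = 5, so Friday + 5 = Wednesday.
817 mod 7 = 5, so 817 days before a Wednesday is Wednesday − 5 = Friday.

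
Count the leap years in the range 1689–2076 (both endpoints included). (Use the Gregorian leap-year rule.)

Multiples of 4 in [1689,2076]: 97.
Of those, multiples of 100: 4 (not leap unless ÷400).
Multiples of 400: 1.
Leap years = 97 − 4 + 1 = 94.

94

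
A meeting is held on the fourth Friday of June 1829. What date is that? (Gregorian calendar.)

June 1, 1829 is a Monday.
The first Friday is therefore June 5 (4 days later).
The fourth Friday is 5 + 3×7 = June 26.

June 26, 1829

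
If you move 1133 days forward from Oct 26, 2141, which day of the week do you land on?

First find the weekday of Oct 26, 2141. Doomsday rule: the anchor day for the 2100s is Sunday. For year 41: 41÷12 = 3 r 5, and 5÷4 = 1, so 3+5+1 = 9.
Sunday + 9 ≡ Tuesday — that's 2141's doomsday.
In October the doomsday date is Oct 10.
Oct 26 is 16 days after Oct 10; 16 mod 7 = 2, so Tuesday + 2 = Thursday.
1133 mod 7 = 6, so 1133 days after a Thursday is Thursday + 6 = Wednesday.

Wednesday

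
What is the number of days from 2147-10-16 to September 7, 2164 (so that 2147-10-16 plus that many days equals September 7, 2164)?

Oct 16, 2147 → Oct 16, 2148: 366 days (Feb 29, 2148 is in that span).
Oct 16, 2148 → Oct 16, 2149: 365 days.
Oct 16, 2149 → Oct 16, 2150: 365 days.
Oct 16, 2150 → Oct 16, 2151: 365 days.
Oct 16, 2151 → Oct 16, 2152: 366 days (Feb 29, 2152 is in that span).
Oct 16, 2152 → Oct 16, 2153: 365 days.
Oct 16, 2153 → Oct 16, 2154: 365 days.
Oct 16, 2154 → Oct 16, 2155: 365 days.
Oct 16, 2155 → Oct 16, 2156: 366 days (Feb 29, 2156 is in that span).
Oct 16, 2156 → Oct 16, 2157: 365 days.
Oct 16, 2157 → Oct 16, 2158: 365 days.
Oct 16, 2158 → Oct 16, 2159: 365 days.
Oct 16, 2159 → Oct 16, 2160: 366 days (Feb 29, 2160 is in that span).
Oct 16, 2160 → Oct 16, 2161: 365 days.
Oct 16, 2161 → Oct 16, 2162: 365 days.
Oct 16, 2162 → Oct 16, 2163: 365 days.
Oct 16, 2163 → Nov 16, 2163: 31 days (October has 31).
Nov 16, 2163 → Dec 16, 2163: 30 days (November has 30).
Dec 16, 2163 → Jan 16, 2164: 31 days (December has 31).
Jan 16, 2164 → Feb 16, 2164: 31 days (January has 31).
Feb 16, 2164 → Mar 16, 2164: 29 days (February has 29).
Mar 16, 2164 → Apr 16, 2164: 31 days (March has 31).
Apr 16, 2164 → May 16, 2164: 30 days (April has 30).
May 16, 2164 → Jun 16, 2164: 31 days (May has 31).
Jun 16, 2164 → Jul 16, 2164: 30 days (June has 30).
Jul 16, 2164 → Aug 16, 2164: 31 days (July has 31).
Aug 16, 2164 → Sep 7, 2164: 22 days.
Total: 6171 days.

6171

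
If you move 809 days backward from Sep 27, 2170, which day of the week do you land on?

Sunday

First find the weekday of Sep 27, 2170. Doomsday rule: the anchor day for the 2100s is Sunday. For year 70: 70÷12 = 5 r 10, and 10÷4 = 2, so 5+10+2 = 17.
Sunday + 17 ≡ Wednesday — that's 2170's doomsday.
In September the doomsday date is Sep 5.
Sep 27 is 22 days after Sep 5; 22 mod 7 = 1, so Wednesday + 1 = Thursday.
809 mod 7 = 4, so 809 days before a Thursday is Thursday − 4 = Sunday.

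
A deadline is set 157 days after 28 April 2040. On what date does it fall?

Apr has 30 days: +3 → May 1, 2040 (154 left).
May has 31 days: +31 → Jun 1, 2040 (123 left).
Jun has 30 days: +30 → Jul 1, 2040 (93 left).
Jul has 31 days: +31 → Aug 1, 2040 (62 left).
Aug has 31 days: +31 → Sep 1, 2040 (31 left).
Sep has 30 days: +30 → Oct 1, 2040 (1 left).
+1 → Oct 2, 2040.

October 2, 2040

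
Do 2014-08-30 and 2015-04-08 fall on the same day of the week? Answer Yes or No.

From Aug 30, 2014 to Apr 8, 2015 is 221 days.
221 mod 7 = 4, so they are different weekdays.
(Aug 30, 2014 is a Saturday; Apr 8, 2015 is a Wednesday.)

No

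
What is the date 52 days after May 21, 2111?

May has 31 days: +11 → Jun 1, 2111 (41 left).
Jun has 30 days: +30 → Jul 1, 2111 (11 left).
+11 → Jul 12, 2111.

July 12, 2111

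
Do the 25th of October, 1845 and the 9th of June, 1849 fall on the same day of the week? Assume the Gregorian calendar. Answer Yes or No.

From Oct 25, 1845 to Jun 9, 1849 is 1323 days.
1323 mod 7 = 0, so they are the same weekday.
(Oct 25, 1845 is a Saturday; Jun 9, 1849 is a Saturday.)

Yes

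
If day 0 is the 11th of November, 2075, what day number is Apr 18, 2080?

Nov 11, 2075 → Nov 11, 2076: 366 days (Feb 29, 2076 is in that span).
Nov 11, 2076 → Nov 11, 2077: 365 days.
Nov 11, 2077 → Nov 11, 2078: 365 days.
Nov 11, 2078 → Nov 11, 2079: 365 days.
Nov 11, 2079 → Dec 11, 2079: 30 days (November has 30).
Dec 11, 2079 → Jan 11, 2080: 31 days (December has 31).
Jan 11, 2080 → Feb 11, 2080: 31 days (January has 31).
Feb 11, 2080 → Mar 11, 2080: 29 days (February has 29).
Mar 11, 2080 → Apr 11, 2080: 31 days (March has 31).
Apr 11, 2080 → Apr 18, 2080: 7 days.
Total: 1620 days.

1620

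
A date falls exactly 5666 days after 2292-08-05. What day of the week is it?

Aug 5, 2292 is a Friday.
5666 mod 7 = 3, so 5666 days after a Friday is Friday + 3 = Monday.

Monday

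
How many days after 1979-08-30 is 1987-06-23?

Aug 30, 1979 → Aug 30, 1980: 366 days (Feb 29, 1980 is in that span).
Aug 30, 1980 → Aug 30, 1981: 365 days.
Aug 30, 1981 → Aug 30, 1982: 365 days.
Aug 30, 1982 → Aug 30, 1983: 365 days.
Aug 30, 1983 → Aug 30, 1984: 366 days (Feb 29, 1984 is in that span).
Aug 30, 1984 → Aug 30, 1985: 365 days.
Aug 30, 1985 → Aug 30, 1986: 365 days.
Aug 30, 1986 → Sep 30, 1986: 31 days (August has 31).
Sep 30, 1986 → Oct 30, 1986: 30 days (September has 30).
Oct 30, 1986 → Nov 30, 1986: 31 days (October has 31).
Nov 30, 1986 → Dec 30, 1986: 30 days (November has 30).
Dec 30, 1986 → Jan 30, 1987: 31 days (December has 31).
Jan 30, 1987 → Feb 28, 1987: 29 days (January has 31).
Feb 28, 1987 → Mar 28, 1987: 28 days (February has 28).
Mar 28, 1987 → Apr 28, 1987: 31 days (March has 31).
Apr 28, 1987 → May 28, 1987: 30 days (April has 30).
May 28, 1987 → Jun 23, 1987: 26 days.
Total: 2854 days.

2854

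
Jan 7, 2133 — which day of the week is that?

Doomsday rule: the anchor day for the 2100s is Sunday. For year 33: 33÷12 = 2 r 9, and 9÷4 = 2, so 2+9+2 = 13.
Sunday + 13 ≡ Saturday — that's 2133's doomsday.
In January the doomsday date is Jan 3 (2133 is not a leap year).
Jan 7 is 4 days after Jan 3; 4 mod 7 = 4, so Saturday + 4 = Wednesday.

Wednesday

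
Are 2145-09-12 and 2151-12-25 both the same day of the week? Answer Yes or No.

No

From Sep 12, 2145 to Dec 25, 2151 is 2295 days.
2295 mod 7 = 6, so they are different weekdays.
(Sep 12, 2145 is a Sunday; Dec 25, 2151 is a Saturday.)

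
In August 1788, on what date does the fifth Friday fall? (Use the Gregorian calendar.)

August 29, 1788

August 1, 1788 is a Friday.
The first Friday is therefore August 1 (same day).
The fifth Friday is 1 + 4×7 = August 29.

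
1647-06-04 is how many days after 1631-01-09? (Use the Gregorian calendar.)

Jan 9, 1631 → Jan 9, 1632: 365 days.
Jan 9, 1632 → Jan 9, 1633: 366 days (Feb 29, 1632 is in that span).
Jan 9, 1633 → Jan 9, 1634: 365 days.
Jan 9, 1634 → Jan 9, 1635: 365 days.
Jan 9, 1635 → Jan 9, 1636: 365 days.
Jan 9, 1636 → Jan 9, 1637: 366 days (Feb 29, 1636 is in that span).
Jan 9, 1637 → Jan 9, 1638: 365 days.
Jan 9, 1638 → Jan 9, 1639: 365 days.
Jan 9, 1639 → Jan 9, 1640: 365 days.
Jan 9, 1640 → Jan 9, 1641: 366 days (Feb 29, 1640 is in that span).
Jan 9, 1641 → Jan 9, 1642: 365 days.
Jan 9, 1642 → Jan 9, 1643: 365 days.
Jan 9, 1643 → Jan 9, 1644: 365 days.
Jan 9, 1644 → Jan 9, 1645: 366 days (Feb 29, 1644 is in that span).
Jan 9, 1645 → Jan 9, 1646: 365 days.
Jan 9, 1646 → Jan 9, 1647: 365 days.
Jan 9, 1647 → Feb 9, 1647: 31 days (January has 31).
Feb 9, 1647 → Mar 9, 1647: 28 days (February has 28).
Mar 9, 1647 → Apr 9, 1647: 31 days (March has 31).
Apr 9, 1647 → May 9, 1647: 30 days (April has 30).
May 9, 1647 → Jun 4, 1647: 26 days.
Total: 5990 days.

5990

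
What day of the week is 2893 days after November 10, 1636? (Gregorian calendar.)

Wednesday

First find the weekday of Nov 10, 1636. Doomsday rule: the anchor day for the 1600s is Tuesday. For year 36: 36÷12 = 3 r 0, and 0÷4 = 0, so 3+0+0 = 3.
Tuesday + 3 ≡ Friday — that's 1636's doomsday.
In November the doomsday date is Nov 7.
Nov 10 is 3 days after Nov 7; 3 mod 7 = 3, so Friday + 3 = Monday.
2893 mod 7 = 2, so 2893 days after a Monday is Monday + 2 = Wednesday.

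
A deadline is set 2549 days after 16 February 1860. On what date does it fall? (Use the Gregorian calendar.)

+366 (one year; includes Feb 29, 1860) → Feb 16, 1861 (2183 left).
+365 (one year) → Feb 16, 1862 (1818 left).
+365 (one year) → Feb 16, 1863 (1453 left).
+365 (one year) → Feb 16, 1864 (1088 left).
+366 (one year; includes Feb 29, 1864) → Feb 16, 1865 (722 left).
+365 (one year) → Feb 16, 1866 (357 left).
Feb has 28 days: +13 → Mar 1, 1866 (344 left).
Mar has 31 days: +31 → Apr 1, 1866 (313 left).
Apr has 30 days: +30 → May 1, 1866 (283 left).
May has 31 days: +31 → Jun 1, 1866 (252 left).
Jun has 30 days: +30 → Jul 1, 1866 (222 left).
Jul has 31 days: +31 → Aug 1, 1866 (191 left).
Aug has 31 days: +31 → Sep 1, 1866 (160 left).
Sep has 30 days: +30 → Oct 1, 1866 (130 left).
Oct has 31 days: +31 → Nov 1, 1866 (99 left).
Nov has 30 days: +30 → Dec 1, 1866 (69 left).
Dec has 31 days: +31 → Jan 1, 1867 (38 left).
Jan has 31 days: +31 → Feb 1, 1867 (7 left).
+7 → Feb 8, 1867.

February 8, 1867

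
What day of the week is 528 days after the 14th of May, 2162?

Monday

May 14, 2162 is a Friday.
528 mod 7 = 3, so 528 days after a Friday is Friday + 3 = Monday.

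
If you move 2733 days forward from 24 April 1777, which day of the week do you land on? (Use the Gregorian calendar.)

First find the weekday of Apr 24, 1777. Doomsday rule: the anchor day for the 1700s is Sunday. For year 77: 77÷12 = 6 r 5, and 5÷4 = 1, so 6+5+1 = 12.
Sunday + 12 ≡ Friday — that's 1777's doomsday.
In April the doomsday date is Apr 4.
Apr 24 is 20 days after Apr 4; 20 mod 7 = 6, so Friday + 6 = Thursday.
2733 mod 7 = 3, so 2733 days after a Thursday is Thursday + 3 = Sunday.

Sunday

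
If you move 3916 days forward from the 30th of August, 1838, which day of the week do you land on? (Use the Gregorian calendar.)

Sunday

First find the weekday of Aug 30, 1838. Doomsday rule: the anchor day for the 1800s is Friday. For year 38: 38÷12 = 3 r 2, and 2÷4 = 0, so 3+2+0 = 5.
Friday + 5 ≡ Wednesday — that's 1838's doomsday.
In August the doomsday date is Aug 8.
Aug 30 is 22 days after Aug 8; 22 mod 7 = 1, so Wednesday + 1 = Thursday.
3916 mod 7 = 3, so 3916 days after a Thursday is Thursday + 3 = Sunday.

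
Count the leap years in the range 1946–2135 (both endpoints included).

Multiples of 4 in [1946,2135]: 47.
Of those, multiples of 100: 2 (not leap unless ÷400).
Multiples of 400: 1.
Leap years = 47 − 2 + 1 = 46.

46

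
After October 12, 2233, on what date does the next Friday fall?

Oct 12, 2233 is a Saturday.
From Saturday to the next Friday is 6 days.
Oct 12, 2233 + 6 = Oct 18, 2233.

October 18, 2233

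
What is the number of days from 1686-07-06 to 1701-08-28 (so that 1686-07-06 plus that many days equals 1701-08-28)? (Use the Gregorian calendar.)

Jul 6, 1686 → Jul 6, 1687: 365 days.
Jul 6, 1687 → Jul 6, 1688: 366 days (Feb 29, 1688 is in that span).
Jul 6, 1688 → Jul 6, 1689: 365 days.
Jul 6, 1689 → Jul 6, 1690: 365 days.
Jul 6, 1690 → Jul 6, 1691: 365 days.
Jul 6, 1691 → Jul 6, 1692: 366 days (Feb 29, 1692 is in that span).
Jul 6, 1692 → Jul 6, 1693: 365 days.
Jul 6, 1693 → Jul 6, 1694: 365 days.
Jul 6, 1694 → Jul 6, 1695: 365 days.
Jul 6, 1695 → Jul 6, 1696: 366 days (Feb 29, 1696 is in that span).
Jul 6, 1696 → Jul 6, 1697: 365 days.
Jul 6, 1697 → Jul 6, 1698: 365 days.
Jul 6, 1698 → Jul 6, 1699: 365 days.
Jul 6, 1699 → Jul 6, 1700: 365 days.
Jul 6, 1700 → Jul 6, 1701: 365 days.
Jul 6, 1701 → Aug 6, 1701: 31 days (July has 31).
Aug 6, 1701 → Aug 28, 1701: 22 days.
Total: 5531 days.

5531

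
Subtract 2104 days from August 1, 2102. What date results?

October 26, 2096

−365 (one year) → Aug 1, 2101 (1739 left).
−365 (one year) → Aug 1, 2100 (1374 left).
−365 (one year) → Aug 1, 2099 (1009 left).
−365 (one year) → Aug 1, 2098 (644 left).
−365 (one year) → Aug 1, 2097 (279 left).
−1 → Jul 31, 2097 (end of Jul, 31 days; 278 left).
−31 → Jun 30, 2097 (end of Jun, 30 days; 247 left).
−30 → May 31, 2097 (end of May, 31 days; 217 left).
−31 → Apr 30, 2097 (end of Apr, 30 days; 186 left).
−30 → Mar 31, 2097 (end of Mar, 31 days; 156 left).
−31 → Feb 28, 2097 (end of Feb, 28 days; 125 left).
−28 → Jan 31, 2097 (end of Jan, 31 days; 97 left).
−31 → Dec 31, 2096 (end of Dec, 31 days; 66 left).
−31 → Nov 30, 2096 (end of Nov, 30 days; 35 left).
−30 → Oct 31, 2096 (end of Oct, 31 days; 5 left).
−5 → Oct 26, 2096.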